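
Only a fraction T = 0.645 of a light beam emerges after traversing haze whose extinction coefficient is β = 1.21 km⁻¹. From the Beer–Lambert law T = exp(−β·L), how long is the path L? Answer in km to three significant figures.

0.362 km

Beer–Lambert: T = exp(−βL) ⇒ L = −ln(T)/β = −ln(0.645)/1.21 = 0.4385/1.21 = 0.3624 km.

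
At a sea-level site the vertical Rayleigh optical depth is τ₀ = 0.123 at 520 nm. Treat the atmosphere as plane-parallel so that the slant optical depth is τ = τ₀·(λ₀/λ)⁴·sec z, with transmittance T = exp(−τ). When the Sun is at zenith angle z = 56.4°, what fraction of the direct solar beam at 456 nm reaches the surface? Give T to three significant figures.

0.687

sec 56.4° = 1.8070.
τ = 0.123 × (520/456)⁴ × 1.8070 = 0.123 × 1.6910 × 1.8070 = 0.3759.
T = exp(−0.3759) = 0.6867.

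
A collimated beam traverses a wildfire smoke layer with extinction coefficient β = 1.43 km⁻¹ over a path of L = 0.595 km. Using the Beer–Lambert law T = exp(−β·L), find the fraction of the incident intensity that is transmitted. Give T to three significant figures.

0.427

τ = β·L = 1.43 × 0.595 = 0.8508.
T = exp(−0.8508) = 0.4271.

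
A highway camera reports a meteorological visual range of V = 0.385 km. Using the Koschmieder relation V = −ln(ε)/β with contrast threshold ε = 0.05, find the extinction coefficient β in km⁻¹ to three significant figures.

β = −ln(0.05) / V = 2.996 / 0.385 = 7.7811 km⁻¹.

7.78 km⁻¹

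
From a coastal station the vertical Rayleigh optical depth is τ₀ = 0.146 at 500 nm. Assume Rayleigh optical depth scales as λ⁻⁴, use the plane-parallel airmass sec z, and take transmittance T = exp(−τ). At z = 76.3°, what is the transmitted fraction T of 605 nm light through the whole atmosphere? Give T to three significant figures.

sec 76.3° = 4.2223.
τ = 0.146 × (500/605)⁴ × 4.2223 = 0.146 × 0.4665 × 4.2223 = 0.2876.
T = exp(−0.2876) = 0.7501.

0.750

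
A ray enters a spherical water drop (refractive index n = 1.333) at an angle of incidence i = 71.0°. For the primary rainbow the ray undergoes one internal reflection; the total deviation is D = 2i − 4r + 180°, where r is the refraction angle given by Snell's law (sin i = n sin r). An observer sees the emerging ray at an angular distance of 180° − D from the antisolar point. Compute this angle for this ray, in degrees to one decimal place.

sin r = sin 71.0° / 1.333 = 0.9455/1.333 = 0.7093; r = 45.18°.
D = 2·71.0° − 4·45.18° + 180° = 142.00° − 180.72° + 180° = 141.28°.
Angle from antisolar point = 180° − D = 38.72°.

38.7°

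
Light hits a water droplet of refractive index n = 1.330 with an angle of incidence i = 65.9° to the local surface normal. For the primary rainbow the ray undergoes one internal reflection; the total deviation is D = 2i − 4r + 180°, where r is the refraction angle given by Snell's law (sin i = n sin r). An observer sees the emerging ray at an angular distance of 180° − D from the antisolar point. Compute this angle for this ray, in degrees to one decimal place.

41.6°

sin r = sin 65.9° / 1.330 = 0.9128/1.330 = 0.6863; r = 43.34°.
D = 2·65.9° − 4·43.34° + 180° = 131.80° − 173.36° + 180° = 138.44°.
Angle from antisolar point = 180° − D = 41.56°.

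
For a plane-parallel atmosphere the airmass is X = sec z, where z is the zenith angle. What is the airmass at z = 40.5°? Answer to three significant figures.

1.32

X = sec z = 1/cos 40.5° = 1/0.7604 = 1.3151.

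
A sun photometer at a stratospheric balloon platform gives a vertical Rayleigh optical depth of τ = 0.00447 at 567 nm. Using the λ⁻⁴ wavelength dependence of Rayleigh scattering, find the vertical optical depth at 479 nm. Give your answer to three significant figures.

τ(479 nm) = τ(567 nm) × (567/479)⁴ = 0.00447 × (1.1837)⁴ = 0.00447 × 1.9633 = 0.0088.

0.00878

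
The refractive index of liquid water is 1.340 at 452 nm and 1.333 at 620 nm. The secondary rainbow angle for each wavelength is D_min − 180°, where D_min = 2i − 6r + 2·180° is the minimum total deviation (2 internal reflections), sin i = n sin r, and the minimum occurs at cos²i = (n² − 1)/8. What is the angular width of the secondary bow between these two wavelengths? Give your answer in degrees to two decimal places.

1.82°

At 452 nm (n = 1.340): cos²i = 0.09945 → i = 71.618°, r = 45.088°, D_min = 232.709°, rainbow angle = 52.709°.
At 620 nm (n = 1.333): cos²i = 0.09711 → i = 71.843°, r = 45.466°, D_min = 230.891°, rainbow angle = 50.891°.
Angular width = |52.709° − 50.891°| = 1.818°.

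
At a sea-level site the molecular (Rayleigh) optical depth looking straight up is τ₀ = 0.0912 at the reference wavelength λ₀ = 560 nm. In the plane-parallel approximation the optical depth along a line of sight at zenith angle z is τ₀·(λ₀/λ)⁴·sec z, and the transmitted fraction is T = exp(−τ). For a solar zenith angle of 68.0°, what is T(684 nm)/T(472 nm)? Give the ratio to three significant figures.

Airmass: sec 68.0° = 2.6695.
τ(684 nm) = 0.0912 × (560/684)⁴ × 2.6695 = 0.0912 × 0.4493 × 2.6695 = 0.1094.
τ(472 nm) = 0.0912 × (560/472)⁴ × 2.6695 = 0.0912 × 1.9815 × 2.6695 = 0.4824.
T(684)/T(472) = exp(τ_B − τ_A) = exp(0.3730) = 1.4521.

1.45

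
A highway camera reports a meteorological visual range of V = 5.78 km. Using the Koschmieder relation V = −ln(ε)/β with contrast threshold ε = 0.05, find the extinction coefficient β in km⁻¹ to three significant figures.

β = −ln(0.05) / V = 2.996 / 5.78 = 0.5183 km⁻¹.

0.518 km⁻¹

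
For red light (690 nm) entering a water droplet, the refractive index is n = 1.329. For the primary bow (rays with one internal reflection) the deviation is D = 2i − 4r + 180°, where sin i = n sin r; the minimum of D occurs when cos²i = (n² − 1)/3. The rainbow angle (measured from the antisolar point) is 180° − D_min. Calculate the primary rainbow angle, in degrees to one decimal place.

cos²i = (1.76624 − 1)/3 = 0.25541; i = arccos(0.50538) = 59.643°.
sin r = sin 59.643°/1.329 = 0.64928; r = 40.487°.
D_min = 2·59.643° − 4·40.487° + 180° = 137.337°.
Rainbow angle = 180° − D_min = 42.663°.

42.7°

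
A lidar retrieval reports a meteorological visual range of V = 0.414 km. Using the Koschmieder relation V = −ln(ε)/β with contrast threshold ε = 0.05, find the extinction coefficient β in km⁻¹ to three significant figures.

7.24 km⁻¹

β = −ln(0.05) / V = 2.996 / 0.414 = 7.2361 km⁻¹.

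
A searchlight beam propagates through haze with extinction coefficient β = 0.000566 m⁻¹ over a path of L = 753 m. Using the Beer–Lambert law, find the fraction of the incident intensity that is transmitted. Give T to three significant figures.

τ = β·L = 0.000566 × 753 = 0.4262.
T = exp(−0.4262) = 0.6530.

0.653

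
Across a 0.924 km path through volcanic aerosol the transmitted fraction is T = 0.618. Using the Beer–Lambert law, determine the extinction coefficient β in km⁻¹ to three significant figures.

0.521 km⁻¹

Beer–Lambert: T = exp(−βL) ⇒ β = −ln(T)/L = −ln(0.618)/0.924 = 0.4813/0.924 = 0.5209 km⁻¹.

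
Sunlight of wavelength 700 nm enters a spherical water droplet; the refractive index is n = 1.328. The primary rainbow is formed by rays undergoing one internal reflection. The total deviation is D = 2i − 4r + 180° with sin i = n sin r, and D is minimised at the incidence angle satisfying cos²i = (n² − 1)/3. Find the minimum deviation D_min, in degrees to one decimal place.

cos²i = (1.76358 − 1)/3 = 0.25453; i = arccos(0.50451) = 59.701°.
sin r = sin 59.701°/1.328 = 0.65016; r = 40.553°.
D_min = 2·59.701° − 4·40.553° + 180° = 137.189°.

137.2°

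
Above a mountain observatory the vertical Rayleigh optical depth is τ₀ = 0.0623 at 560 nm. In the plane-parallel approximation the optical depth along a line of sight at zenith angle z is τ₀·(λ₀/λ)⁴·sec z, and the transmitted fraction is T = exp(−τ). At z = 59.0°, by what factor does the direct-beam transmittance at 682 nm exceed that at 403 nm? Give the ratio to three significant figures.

1.49

Airmass: sec 59.0° = 1.9416.
τ(682 nm) = 0.0623 × (560/682)⁴ × 1.9416 = 0.0623 × 0.4546 × 1.9416 = 0.0550.
τ(403 nm) = 0.0623 × (560/403)⁴ × 1.9416 = 0.0623 × 3.7285 × 1.9416 = 0.4510.
T(682)/T(403) = exp(τ_B − τ_A) = exp(0.3960) = 1.4859.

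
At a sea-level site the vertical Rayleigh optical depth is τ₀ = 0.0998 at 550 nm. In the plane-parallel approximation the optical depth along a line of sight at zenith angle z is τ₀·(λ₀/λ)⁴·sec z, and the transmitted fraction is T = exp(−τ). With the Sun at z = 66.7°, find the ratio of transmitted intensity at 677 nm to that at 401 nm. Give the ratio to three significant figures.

Airmass: sec 66.7° = 2.5282.
τ(677 nm) = 0.0998 × (550/677)⁴ × 2.5282 = 0.0998 × 0.4356 × 2.5282 = 0.1099.
τ(401 nm) = 0.0998 × (550/401)⁴ × 2.5282 = 0.0998 × 3.5389 × 2.5282 = 0.8929.
T(677)/T(401) = exp(τ_B − τ_A) = exp(0.7830) = 2.1880.

2.19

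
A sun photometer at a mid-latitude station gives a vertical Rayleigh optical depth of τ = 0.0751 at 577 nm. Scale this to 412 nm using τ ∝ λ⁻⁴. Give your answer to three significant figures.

τ(412 nm) = τ(577 nm) × (577/412)⁴ = 0.0751 × (1.4005)⁴ = 0.0751 × 3.8469 = 0.2889.

0.289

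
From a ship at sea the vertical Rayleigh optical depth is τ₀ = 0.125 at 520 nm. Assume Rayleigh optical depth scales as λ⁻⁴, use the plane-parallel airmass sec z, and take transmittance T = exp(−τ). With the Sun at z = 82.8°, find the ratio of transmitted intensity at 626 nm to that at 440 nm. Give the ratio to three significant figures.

Airmass: sec 82.8° = 7.9787.
τ(626 nm) = 0.125 × (520/626)⁴ × 7.9787 = 0.125 × 0.4761 × 7.9787 = 0.4749.
τ(440 nm) = 0.125 × (520/440)⁴ × 7.9787 = 0.125 × 1.9508 × 7.9787 = 1.9456.
T(626)/T(440) = exp(τ_B − τ_A) = exp(1.4707) = 4.3523.

4.35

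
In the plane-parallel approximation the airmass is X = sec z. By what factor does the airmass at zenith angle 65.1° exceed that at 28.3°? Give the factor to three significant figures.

X(65.1°)/X(28.3°) = sec 65.1° / sec 28.3° = cos 28.3° / cos 65.1° = 0.8805/0.4210 = 2.0912.

2.09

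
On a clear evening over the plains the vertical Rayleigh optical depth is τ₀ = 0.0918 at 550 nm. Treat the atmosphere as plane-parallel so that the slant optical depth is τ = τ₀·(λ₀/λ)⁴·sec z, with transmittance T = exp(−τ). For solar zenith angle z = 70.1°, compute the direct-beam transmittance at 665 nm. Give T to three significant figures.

sec 70.1° = 2.9379.
τ = 0.0918 × (550/665)⁴ × 2.9379 = 0.0918 × 0.4679 × 2.9379 = 0.1262.
T = exp(−0.1262) = 0.8814.

0.881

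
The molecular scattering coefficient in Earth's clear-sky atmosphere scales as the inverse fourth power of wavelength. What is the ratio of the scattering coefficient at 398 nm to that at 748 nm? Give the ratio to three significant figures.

Rayleigh scattering ∝ λ⁻⁴, so the ratio of coefficients is the inverse fourth power of the wavelength ratio.
σ(398)/σ(748) = (748/398)⁴ = (1.8794)⁴ = 12.48.

12.5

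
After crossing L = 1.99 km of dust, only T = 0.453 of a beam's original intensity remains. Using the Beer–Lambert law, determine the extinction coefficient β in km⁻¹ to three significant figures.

0.398 km⁻¹

Beer–Lambert: T = exp(−βL) ⇒ β = −ln(T)/L = −ln(0.453)/1.99 = 0.7919/1.99 = 0.3979 km⁻¹.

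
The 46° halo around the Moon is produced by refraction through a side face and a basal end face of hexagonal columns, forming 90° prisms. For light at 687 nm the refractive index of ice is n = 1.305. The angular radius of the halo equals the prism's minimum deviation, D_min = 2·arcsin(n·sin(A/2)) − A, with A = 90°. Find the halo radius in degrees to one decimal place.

n·sin(A/2) = 1.305 × sin 45° = 1.305 × 0.7071 = 0.9228.
D_min = 2·arcsin(0.9228) − 90° = 2 × 67.335° − 90° = 44.670°.

44.7°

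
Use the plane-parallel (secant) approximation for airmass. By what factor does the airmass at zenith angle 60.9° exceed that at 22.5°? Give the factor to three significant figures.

X(60.9°)/X(22.5°) = sec 60.9° / sec 22.5° = cos 22.5° / cos 60.9° = 0.9239/0.4863 = 1.8997.

1.90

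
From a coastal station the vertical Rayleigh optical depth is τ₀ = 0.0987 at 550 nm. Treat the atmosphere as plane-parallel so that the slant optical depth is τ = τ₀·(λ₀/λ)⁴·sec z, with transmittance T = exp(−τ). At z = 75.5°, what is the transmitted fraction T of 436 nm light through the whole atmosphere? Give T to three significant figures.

0.369

sec 75.5° = 3.9939.
τ = 0.0987 × (550/436)⁴ × 3.9939 = 0.0987 × 2.5322 × 3.9939 = 0.9982.
T = exp(−0.9982) = 0.3685.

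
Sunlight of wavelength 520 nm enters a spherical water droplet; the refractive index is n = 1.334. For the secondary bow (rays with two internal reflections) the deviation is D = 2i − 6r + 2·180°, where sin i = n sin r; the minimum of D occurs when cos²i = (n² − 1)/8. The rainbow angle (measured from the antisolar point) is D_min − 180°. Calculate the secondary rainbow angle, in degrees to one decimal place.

51.2°

cos²i = (1.77956 − 1)/8 = 0.09744; i = arccos(0.31216) = 71.810°.
sin r = sin 71.810°/1.334 = 0.71217; r = 45.411°.
D_min = 2·71.810° − 6·45.411° + 360° = 231.153°.
Rainbow angle = D_min − 180° = 51.153°.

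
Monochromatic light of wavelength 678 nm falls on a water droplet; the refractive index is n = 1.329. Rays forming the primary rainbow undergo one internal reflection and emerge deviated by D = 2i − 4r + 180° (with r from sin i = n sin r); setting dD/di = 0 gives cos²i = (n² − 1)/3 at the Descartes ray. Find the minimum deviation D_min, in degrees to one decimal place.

137.3°

cos²i = (1.76624 − 1)/3 = 0.25541; i = arccos(0.50538) = 59.643°.
sin r = sin 59.643°/1.329 = 0.64928; r = 40.487°.
D_min = 2·59.643° − 4·40.487° + 180° = 137.337°.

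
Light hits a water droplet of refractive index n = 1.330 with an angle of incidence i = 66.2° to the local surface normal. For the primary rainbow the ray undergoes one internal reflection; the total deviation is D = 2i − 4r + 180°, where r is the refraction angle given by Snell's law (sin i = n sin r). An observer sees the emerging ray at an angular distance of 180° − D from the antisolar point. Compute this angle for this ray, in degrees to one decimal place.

sin r = sin 66.2° / 1.330 = 0.9150/1.330 = 0.6879; r = 43.47°.
D = 2·66.2° − 4·43.47° + 180° = 132.40° − 173.87° + 180° = 138.53°.
Angle from antisolar point = 180° − D = 41.47°.

41.5°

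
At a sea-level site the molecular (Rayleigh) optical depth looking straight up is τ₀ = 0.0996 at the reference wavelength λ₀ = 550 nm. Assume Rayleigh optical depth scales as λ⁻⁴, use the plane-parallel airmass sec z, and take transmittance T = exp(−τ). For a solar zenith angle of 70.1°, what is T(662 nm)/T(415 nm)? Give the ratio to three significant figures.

2.15

Airmass: sec 70.1° = 2.9379.
τ(662 nm) = 0.0996 × (550/662)⁴ × 2.9379 = 0.0996 × 0.4765 × 2.9379 = 0.1394.
τ(415 nm) = 0.0996 × (550/415)⁴ × 2.9379 = 0.0996 × 3.0850 × 2.9379 = 0.9027.
T(662)/T(415) = exp(τ_B − τ_A) = exp(0.7633) = 2.1454.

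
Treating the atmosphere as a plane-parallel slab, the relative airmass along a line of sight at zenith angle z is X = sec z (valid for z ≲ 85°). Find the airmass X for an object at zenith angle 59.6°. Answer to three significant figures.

1.98

X = sec z = 1/cos 59.6° = 1/0.5060 = 1.9762.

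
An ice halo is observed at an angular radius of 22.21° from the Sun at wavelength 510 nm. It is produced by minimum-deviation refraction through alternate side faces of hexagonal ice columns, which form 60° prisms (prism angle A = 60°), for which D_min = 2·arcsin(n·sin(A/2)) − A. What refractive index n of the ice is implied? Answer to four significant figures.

1.315

Rearranging: n = sin((D_min + A)/2) / sin(A/2).
(D_min + A)/2 = (22.21° + 60°)/2 = 41.105°.
n = sin 41.105° / sin 30° = 0.6574 / 0.5000 = 1.3149.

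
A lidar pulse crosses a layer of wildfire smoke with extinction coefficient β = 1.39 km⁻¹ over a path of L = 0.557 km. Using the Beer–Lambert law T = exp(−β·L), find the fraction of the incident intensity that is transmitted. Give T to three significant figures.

0.461

τ = β·L = 1.39 × 0.557 = 0.7742.
T = exp(−0.7742) = 0.4611.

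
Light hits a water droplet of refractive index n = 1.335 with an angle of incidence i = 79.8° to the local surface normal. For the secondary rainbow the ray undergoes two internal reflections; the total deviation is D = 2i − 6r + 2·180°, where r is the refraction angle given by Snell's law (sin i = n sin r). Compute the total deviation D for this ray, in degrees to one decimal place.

sin r = sin 79.8° / 1.335 = 0.9842/1.335 = 0.7372; r = 47.50°.
D = 2·79.8° − 6·47.50° + 2·180° = 159.60° − 284.97° + 360° = 234.63°.

234.6°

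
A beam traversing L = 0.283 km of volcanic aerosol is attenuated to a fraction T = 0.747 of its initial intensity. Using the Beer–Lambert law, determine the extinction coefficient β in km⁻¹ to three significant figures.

Beer–Lambert: T = exp(−βL) ⇒ β = −ln(T)/L = −ln(0.747)/0.283 = 0.2917/0.283 = 1.031 km⁻¹.

1.03 km⁻¹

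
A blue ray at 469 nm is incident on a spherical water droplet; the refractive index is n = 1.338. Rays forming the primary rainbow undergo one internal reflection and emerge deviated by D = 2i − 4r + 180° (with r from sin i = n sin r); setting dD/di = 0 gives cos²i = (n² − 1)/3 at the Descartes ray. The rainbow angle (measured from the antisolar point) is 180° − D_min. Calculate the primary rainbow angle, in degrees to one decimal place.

cos²i = (1.79024 − 1)/3 = 0.26341; i = arccos(0.51324) = 59.120°.
sin r = sin 59.120°/1.338 = 0.64144; r = 39.899°.
D_min = 2·59.120° − 4·39.899° + 180° = 138.643°.
Rainbow angle = 180° − D_min = 41.357°.

41.4°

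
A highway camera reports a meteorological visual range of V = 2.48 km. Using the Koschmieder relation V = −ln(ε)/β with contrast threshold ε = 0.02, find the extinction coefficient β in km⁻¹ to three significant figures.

1.58 km⁻¹

β = −ln(0.02) / V = 3.912 / 2.48 = 1.5774 km⁻¹.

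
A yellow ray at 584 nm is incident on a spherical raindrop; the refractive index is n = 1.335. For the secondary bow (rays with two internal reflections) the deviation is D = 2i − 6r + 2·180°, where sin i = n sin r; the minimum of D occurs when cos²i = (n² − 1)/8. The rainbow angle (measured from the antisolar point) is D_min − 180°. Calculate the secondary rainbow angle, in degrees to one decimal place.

cos²i = (1.78222 − 1)/8 = 0.09778; i = arccos(0.31269) = 71.778°.
sin r = sin 71.778°/1.335 = 0.71150; r = 45.357°.
D_min = 2·71.778° − 6·45.357° + 360° = 231.414°.
Rainbow angle = D_min − 180° = 51.414°.

51.4°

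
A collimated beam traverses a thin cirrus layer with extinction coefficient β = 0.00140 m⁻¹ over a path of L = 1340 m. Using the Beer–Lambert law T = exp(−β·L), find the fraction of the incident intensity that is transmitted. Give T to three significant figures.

0.153

τ = β·L = 0.00140 × 1340 = 1.8760.
T = exp(−1.8760) = 0.1532.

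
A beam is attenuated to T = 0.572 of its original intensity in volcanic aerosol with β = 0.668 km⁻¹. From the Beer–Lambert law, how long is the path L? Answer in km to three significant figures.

0.836 km

Beer–Lambert: T = exp(−βL) ⇒ L = −ln(T)/β = −ln(0.572)/0.668 = 0.5586/0.668 = 0.8363 km.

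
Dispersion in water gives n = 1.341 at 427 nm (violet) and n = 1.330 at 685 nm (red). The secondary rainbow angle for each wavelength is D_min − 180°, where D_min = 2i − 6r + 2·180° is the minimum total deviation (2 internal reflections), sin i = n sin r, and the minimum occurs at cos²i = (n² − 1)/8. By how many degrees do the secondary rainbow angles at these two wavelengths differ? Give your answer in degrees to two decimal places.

2.86°

At 427 nm (n = 1.341): cos²i = 0.09979 → i = 71.586°, r = 45.034°, D_min = 232.966°, rainbow angle = 52.966°.
At 685 nm (n = 1.330): cos²i = 0.09611 → i = 71.940°, r = 45.630°, D_min = 230.101°, rainbow angle = 50.101°.
Angular width = |52.966° − 50.101°| = 2.865°.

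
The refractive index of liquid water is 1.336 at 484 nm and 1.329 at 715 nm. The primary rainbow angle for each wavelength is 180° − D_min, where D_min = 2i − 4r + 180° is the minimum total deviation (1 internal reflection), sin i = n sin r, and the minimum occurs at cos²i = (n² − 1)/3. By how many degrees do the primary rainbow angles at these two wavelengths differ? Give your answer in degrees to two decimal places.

1.02°

At 484 nm (n = 1.336): cos²i = 0.26163 → i = 59.236°, r = 40.029°, D_min = 138.356°, rainbow angle = 41.644°.
At 715 nm (n = 1.329): cos²i = 0.25541 → i = 59.643°, r = 40.487°, D_min = 137.337°, rainbow angle = 42.663°.
Angular width = |41.644° − 42.663°| = 1.020°.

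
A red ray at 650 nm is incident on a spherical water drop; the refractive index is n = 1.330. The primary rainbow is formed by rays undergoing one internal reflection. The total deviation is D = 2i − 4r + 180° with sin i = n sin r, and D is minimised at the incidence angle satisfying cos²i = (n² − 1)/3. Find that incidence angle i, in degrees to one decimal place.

59.6°

cos²i = (1.330² − 1)/3 = (1.76890 − 1)/3 = 0.25630.
cos i = 0.50626, so i = 59.585°.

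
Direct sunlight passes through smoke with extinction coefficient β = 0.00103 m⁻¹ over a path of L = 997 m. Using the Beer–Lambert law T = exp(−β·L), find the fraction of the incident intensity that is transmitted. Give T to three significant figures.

0.358

τ = β·L = 0.00103 × 997 = 1.0269.
T = exp(−1.0269) = 0.3581.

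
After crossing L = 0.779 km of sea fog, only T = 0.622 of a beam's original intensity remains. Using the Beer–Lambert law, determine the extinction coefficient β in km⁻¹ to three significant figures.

Beer–Lambert: T = exp(−βL) ⇒ β = −ln(T)/L = −ln(0.622)/0.779 = 0.4748/0.779 = 0.6095 km⁻¹.

0.610 km⁻¹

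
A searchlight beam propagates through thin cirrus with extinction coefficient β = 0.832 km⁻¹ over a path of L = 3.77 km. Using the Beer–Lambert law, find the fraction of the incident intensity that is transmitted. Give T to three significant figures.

0.0434

τ = β·L = 0.832 × 3.77 = 3.1366.
T = exp(−3.1366) = 0.0434.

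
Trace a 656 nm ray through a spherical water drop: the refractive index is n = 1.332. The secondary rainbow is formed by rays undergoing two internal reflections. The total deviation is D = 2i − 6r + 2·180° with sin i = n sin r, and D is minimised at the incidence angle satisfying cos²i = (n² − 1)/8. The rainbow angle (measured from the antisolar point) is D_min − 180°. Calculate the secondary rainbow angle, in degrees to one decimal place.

cos²i = (1.77422 − 1)/8 = 0.09678; i = arccos(0.31109) = 71.875°.
sin r = sin 71.875°/1.332 = 0.71350; r = 45.520°.
D_min = 2·71.875° − 6·45.520° + 360° = 230.628°.
Rainbow angle = D_min − 180° = 50.628°.

50.6°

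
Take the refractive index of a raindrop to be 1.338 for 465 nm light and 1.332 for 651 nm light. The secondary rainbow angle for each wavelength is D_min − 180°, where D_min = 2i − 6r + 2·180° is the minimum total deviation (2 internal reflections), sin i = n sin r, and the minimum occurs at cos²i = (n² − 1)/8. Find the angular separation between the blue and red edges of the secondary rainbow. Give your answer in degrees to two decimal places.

1.56°

At 465 nm (n = 1.338): cos²i = 0.09878 → i = 71.682°, r = 45.195°, D_min = 232.193°, rainbow angle = 52.193°.
At 651 nm (n = 1.332): cos²i = 0.09678 → i = 71.875°, r = 45.520°, D_min = 230.628°, rainbow angle = 50.628°.
Angular width = |52.193° − 50.628°| = 1.564°.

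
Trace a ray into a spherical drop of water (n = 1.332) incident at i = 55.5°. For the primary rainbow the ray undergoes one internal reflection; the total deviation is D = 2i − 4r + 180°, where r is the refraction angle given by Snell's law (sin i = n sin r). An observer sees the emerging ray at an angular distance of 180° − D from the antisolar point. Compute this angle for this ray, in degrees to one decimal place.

41.9°

sin r = sin 55.5° / 1.332 = 0.8241/1.332 = 0.6187; r = 38.22°.
D = 2·55.5° − 4·38.22° + 180° = 111.00° − 152.89° + 180° = 138.11°.
Angle from antisolar point = 180° − D = 41.89°.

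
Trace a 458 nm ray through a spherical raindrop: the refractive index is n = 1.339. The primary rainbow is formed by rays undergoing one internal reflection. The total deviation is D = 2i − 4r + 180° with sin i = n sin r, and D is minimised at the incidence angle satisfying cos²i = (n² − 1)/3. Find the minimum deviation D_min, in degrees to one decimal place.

138.8°

cos²i = (1.79292 − 1)/3 = 0.26431; i = arccos(0.51411) = 59.062°.
sin r = sin 59.062°/1.339 = 0.64057; r = 39.834°.
D_min = 2·59.062° − 4·39.834° + 180° = 138.786°.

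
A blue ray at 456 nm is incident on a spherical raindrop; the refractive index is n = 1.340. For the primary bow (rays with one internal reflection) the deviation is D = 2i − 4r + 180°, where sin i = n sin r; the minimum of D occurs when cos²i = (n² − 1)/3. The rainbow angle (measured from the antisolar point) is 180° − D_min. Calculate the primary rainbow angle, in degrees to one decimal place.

41.1°

cos²i = (1.79560 − 1)/3 = 0.26520; i = arccos(0.51498) = 59.004°.
sin r = sin 59.004°/1.340 = 0.63971; r = 39.770°.
D_min = 2·59.004° − 4·39.770° + 180° = 138.929°.
Rainbow angle = 180° − D_min = 41.071°.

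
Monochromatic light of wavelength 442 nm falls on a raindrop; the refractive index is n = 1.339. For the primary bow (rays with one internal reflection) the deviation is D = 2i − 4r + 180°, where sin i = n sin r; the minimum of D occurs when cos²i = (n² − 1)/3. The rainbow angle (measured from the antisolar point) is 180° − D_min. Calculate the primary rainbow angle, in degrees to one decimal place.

cos²i = (1.79292 − 1)/3 = 0.26431; i = arccos(0.51411) = 59.062°.
sin r = sin 59.062°/1.339 = 0.64057; r = 39.834°.
D_min = 2·59.062° − 4·39.834° + 180° = 138.786°.
Rainbow angle = 180° − D_min = 41.214°.

41.2°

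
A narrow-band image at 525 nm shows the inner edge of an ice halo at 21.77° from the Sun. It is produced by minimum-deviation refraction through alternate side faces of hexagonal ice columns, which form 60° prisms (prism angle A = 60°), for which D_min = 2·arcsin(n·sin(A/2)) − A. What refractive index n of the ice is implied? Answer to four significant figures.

1.309

Rearranging: n = sin((D_min + A)/2) / sin(A/2).
(D_min + A)/2 = (21.77° + 60°)/2 = 40.885°.
n = sin 40.885° / sin 30° = 0.6545 / 0.5000 = 1.3091.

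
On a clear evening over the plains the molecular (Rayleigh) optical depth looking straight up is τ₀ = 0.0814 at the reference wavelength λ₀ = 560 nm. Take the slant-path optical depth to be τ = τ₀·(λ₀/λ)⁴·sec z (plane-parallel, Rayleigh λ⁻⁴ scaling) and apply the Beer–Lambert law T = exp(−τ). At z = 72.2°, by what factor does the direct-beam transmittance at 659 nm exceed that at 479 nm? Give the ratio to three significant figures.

Airmass: sec 72.2° = 3.2712.
τ(659 nm) = 0.0814 × (560/659)⁴ × 3.2712 = 0.0814 × 0.5214 × 3.2712 = 0.1389.
τ(479 nm) = 0.0814 × (560/479)⁴ × 3.2712 = 0.0814 × 1.8681 × 3.2712 = 0.4974.
T(659)/T(479) = exp(τ_B − τ_A) = exp(0.3586) = 1.4313.

1.43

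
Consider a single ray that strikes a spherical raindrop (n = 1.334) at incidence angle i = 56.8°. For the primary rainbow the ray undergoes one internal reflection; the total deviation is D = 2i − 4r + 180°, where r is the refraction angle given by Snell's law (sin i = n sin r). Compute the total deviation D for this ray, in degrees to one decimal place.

138.2°

sin r = sin 56.8° / 1.334 = 0.8368/1.334 = 0.6273; r = 38.85°.
D = 2·56.8° − 4·38.85° + 180° = 113.60° − 155.39° + 180° = 138.21°.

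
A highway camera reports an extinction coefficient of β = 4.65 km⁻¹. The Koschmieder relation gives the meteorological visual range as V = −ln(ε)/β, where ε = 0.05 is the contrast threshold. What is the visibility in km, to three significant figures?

V = −ln(0.05) / 4.65 = 2.996 / 4.65 = 0.6442 km.

0.644 km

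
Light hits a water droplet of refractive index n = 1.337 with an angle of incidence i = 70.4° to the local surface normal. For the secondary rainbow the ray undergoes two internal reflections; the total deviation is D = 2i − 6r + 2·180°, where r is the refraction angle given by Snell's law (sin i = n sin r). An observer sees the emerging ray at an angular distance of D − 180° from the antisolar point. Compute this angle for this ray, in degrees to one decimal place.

52.0°

sin r = sin 70.4° / 1.337 = 0.9421/1.337 = 0.7046; r = 44.80°.
D = 2·70.4° − 6·44.80° + 2·180° = 140.80° − 268.79° + 360° = 232.01°.
Angle from antisolar point = D − 180° = 52.01°.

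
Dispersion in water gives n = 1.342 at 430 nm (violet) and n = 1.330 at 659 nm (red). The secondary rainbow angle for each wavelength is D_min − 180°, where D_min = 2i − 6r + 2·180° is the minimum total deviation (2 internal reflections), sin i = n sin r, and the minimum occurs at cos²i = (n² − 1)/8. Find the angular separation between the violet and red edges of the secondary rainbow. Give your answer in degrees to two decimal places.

3.12°

At 430 nm (n = 1.342): cos²i = 0.10012 → i = 71.554°, r = 44.981°, D_min = 233.222°, rainbow angle = 53.222°.
At 659 nm (n = 1.330): cos²i = 0.09611 → i = 71.940°, r = 45.630°, D_min = 230.101°, rainbow angle = 50.101°.
Angular width = |53.222° − 50.101°| = 3.121°.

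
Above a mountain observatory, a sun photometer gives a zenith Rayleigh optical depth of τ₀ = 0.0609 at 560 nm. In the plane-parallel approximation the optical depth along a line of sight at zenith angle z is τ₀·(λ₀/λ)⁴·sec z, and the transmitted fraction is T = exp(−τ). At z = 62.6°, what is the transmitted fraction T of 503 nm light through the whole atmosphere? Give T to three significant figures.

sec 62.6° = 2.1730.
τ = 0.0609 × (560/503)⁴ × 2.1730 = 0.0609 × 1.5363 × 2.1730 = 0.2033.
T = exp(−0.2033) = 0.8160.

0.816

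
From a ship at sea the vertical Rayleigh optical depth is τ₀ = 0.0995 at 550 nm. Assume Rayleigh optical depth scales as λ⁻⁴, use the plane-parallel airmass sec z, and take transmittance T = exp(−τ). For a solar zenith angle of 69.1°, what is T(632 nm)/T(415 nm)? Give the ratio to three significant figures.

Airmass: sec 69.1° = 2.8032.
τ(632 nm) = 0.0995 × (550/632)⁴ × 2.8032 = 0.0995 × 0.5736 × 2.8032 = 0.1600.
τ(415 nm) = 0.0995 × (550/415)⁴ × 2.8032 = 0.0995 × 3.0850 × 2.8032 = 0.8605.
T(632)/T(415) = exp(τ_B − τ_A) = exp(0.7005) = 2.0147.

2.01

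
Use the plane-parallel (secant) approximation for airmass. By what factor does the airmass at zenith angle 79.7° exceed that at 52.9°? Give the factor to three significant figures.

X(79.7°)/X(52.9°) = sec 79.7° / sec 52.9° = cos 52.9° / cos 79.7° = 0.6032/0.1788 = 3.3736.

3.37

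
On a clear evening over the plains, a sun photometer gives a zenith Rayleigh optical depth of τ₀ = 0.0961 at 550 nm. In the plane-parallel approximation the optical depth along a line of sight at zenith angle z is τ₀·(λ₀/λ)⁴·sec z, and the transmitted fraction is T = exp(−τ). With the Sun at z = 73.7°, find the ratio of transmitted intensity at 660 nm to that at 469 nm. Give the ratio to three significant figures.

Airmass: sec 73.7° = 3.5629.
τ(660 nm) = 0.0961 × (550/660)⁴ × 3.5629 = 0.0961 × 0.4823 × 3.5629 = 0.1651.
τ(469 nm) = 0.0961 × (550/469)⁴ × 3.5629 = 0.0961 × 1.8913 × 3.5629 = 0.6476.
T(660)/T(469) = exp(τ_B − τ_A) = exp(0.4825) = 1.6200.

1.62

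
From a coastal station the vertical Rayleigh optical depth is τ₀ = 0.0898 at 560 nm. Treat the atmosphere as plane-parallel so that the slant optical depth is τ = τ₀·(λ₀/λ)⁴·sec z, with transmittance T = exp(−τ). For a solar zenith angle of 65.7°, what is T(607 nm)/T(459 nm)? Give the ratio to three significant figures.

Airmass: sec 65.7° = 2.4300.
τ(607 nm) = 0.0898 × (560/607)⁴ × 2.4300 = 0.0898 × 0.7244 × 2.4300 = 0.1581.
τ(459 nm) = 0.0898 × (560/459)⁴ × 2.4300 = 0.0898 × 2.2157 × 2.4300 = 0.4835.
T(607)/T(459) = exp(τ_B − τ_A) = exp(0.3254) = 1.3846.

1.38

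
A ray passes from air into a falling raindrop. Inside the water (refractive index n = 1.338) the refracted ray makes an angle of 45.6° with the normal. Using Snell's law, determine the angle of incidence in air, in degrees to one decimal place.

Snell: sin θ_i = n · sin θ_r = 1.338 × sin 45.6° = 1.338 × 0.7145 = 0.9560.
θ_i = arcsin(0.9560) = 72.93°.

72.9°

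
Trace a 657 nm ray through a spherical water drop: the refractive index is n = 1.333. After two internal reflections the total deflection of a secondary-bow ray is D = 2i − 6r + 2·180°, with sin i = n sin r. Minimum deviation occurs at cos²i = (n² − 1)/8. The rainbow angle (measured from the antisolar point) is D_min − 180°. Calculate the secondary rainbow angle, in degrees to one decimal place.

50.9°

cos²i = (1.77689 − 1)/8 = 0.09711; i = arccos(0.31163) = 71.843°.
sin r = sin 71.843°/1.333 = 0.71283; r = 45.466°.
D_min = 2·71.843° − 6·45.466° + 360° = 230.891°.
Rainbow angle = D_min − 180° = 50.891°.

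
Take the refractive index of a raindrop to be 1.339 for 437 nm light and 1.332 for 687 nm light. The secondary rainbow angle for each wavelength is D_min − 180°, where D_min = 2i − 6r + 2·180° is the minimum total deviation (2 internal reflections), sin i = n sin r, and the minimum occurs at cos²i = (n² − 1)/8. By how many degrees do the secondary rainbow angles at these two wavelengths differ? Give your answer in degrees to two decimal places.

1.82°

At 437 nm (n = 1.339): cos²i = 0.09912 → i = 71.650°, r = 45.141°, D_min = 232.451°, rainbow angle = 52.451°.
At 687 nm (n = 1.332): cos²i = 0.09678 → i = 71.875°, r = 45.520°, D_min = 230.628°, rainbow angle = 50.628°.
Angular width = |52.451° − 50.628°| = 1.823°.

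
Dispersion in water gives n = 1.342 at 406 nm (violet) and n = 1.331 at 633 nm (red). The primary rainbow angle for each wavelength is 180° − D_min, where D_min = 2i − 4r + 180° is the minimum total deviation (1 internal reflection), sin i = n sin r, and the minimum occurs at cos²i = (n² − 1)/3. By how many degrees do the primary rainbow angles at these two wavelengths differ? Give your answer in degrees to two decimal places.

At 406 nm (n = 1.342): cos²i = 0.26699 → i = 58.888°, r = 39.641°, D_min = 139.213°, rainbow angle = 40.787°.
At 633 nm (n = 1.331): cos²i = 0.25719 → i = 59.527°, r = 40.356°, D_min = 137.630°, rainbow angle = 42.370°.
Angular width = |40.787° − 42.370°| = 1.583°.

1.58°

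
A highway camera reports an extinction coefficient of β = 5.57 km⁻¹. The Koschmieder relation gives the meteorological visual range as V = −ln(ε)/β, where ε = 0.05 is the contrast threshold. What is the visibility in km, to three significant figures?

0.538 km

V = −ln(0.05) / 5.57 = 2.996 / 5.57 = 0.5378 km.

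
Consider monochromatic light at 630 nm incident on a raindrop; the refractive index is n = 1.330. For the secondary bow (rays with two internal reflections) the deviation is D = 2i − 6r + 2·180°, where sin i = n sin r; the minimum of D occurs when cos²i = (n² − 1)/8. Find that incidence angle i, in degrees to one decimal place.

cos²i = (1.330² − 1)/8 = (1.76890 − 1)/8 = 0.09611.
cos i = 0.31002, so i = 71.940°.

71.9°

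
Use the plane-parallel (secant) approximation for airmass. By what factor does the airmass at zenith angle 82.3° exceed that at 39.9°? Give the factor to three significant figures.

5.73

X(82.3°)/X(39.9°) = sec 82.3° / sec 39.9° = cos 39.9° / cos 82.3° = 0.7672/0.1340 = 5.7257.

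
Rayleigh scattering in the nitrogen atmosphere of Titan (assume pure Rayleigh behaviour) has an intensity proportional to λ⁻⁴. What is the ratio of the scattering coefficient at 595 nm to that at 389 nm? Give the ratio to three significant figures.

0.183

Rayleigh scattering ∝ λ⁻⁴, so the ratio of coefficients is the inverse fourth power of the wavelength ratio.
σ(595)/σ(389) = (389/595)⁴ = (0.6538)⁴ = 0.1827.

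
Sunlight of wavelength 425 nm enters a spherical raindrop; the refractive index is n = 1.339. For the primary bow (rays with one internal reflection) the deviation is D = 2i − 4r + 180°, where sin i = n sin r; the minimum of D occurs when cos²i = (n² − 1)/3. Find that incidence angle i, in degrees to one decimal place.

cos²i = (1.339² − 1)/3 = (1.79292 − 1)/3 = 0.26431.
cos i = 0.51411, so i = 59.062°.

59.1°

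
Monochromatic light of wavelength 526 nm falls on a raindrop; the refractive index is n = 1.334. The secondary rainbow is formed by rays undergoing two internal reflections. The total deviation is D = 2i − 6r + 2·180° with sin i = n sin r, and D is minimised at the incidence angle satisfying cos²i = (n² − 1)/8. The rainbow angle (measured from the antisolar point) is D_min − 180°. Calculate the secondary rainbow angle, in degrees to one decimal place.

51.2°

cos²i = (1.77956 − 1)/8 = 0.09744; i = arccos(0.31216) = 71.810°.
sin r = sin 71.810°/1.334 = 0.71217; r = 45.411°.
D_min = 2·71.810° − 6·45.411° + 360° = 231.153°.
Rainbow angle = D_min − 180° = 51.153°.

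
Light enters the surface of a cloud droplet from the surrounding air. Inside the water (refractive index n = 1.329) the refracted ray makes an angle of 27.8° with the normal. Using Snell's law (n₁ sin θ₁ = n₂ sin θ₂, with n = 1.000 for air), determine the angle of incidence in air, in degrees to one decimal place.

38.3°

Snell: sin θ_i = n · sin θ_r = 1.329 × sin 27.8° = 1.329 × 0.4664 = 0.6198.
θ_i = arcsin(0.6198) = 38.30°.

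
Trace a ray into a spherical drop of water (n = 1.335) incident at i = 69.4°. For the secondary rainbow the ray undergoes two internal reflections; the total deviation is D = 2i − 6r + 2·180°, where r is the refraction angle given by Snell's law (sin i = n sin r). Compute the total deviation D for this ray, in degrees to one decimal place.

231.7°

sin r = sin 69.4° / 1.335 = 0.9361/1.335 = 0.7012; r = 44.52°.
D = 2·69.4° − 6·44.52° + 2·180° = 138.80° − 267.12° + 360° = 231.68°.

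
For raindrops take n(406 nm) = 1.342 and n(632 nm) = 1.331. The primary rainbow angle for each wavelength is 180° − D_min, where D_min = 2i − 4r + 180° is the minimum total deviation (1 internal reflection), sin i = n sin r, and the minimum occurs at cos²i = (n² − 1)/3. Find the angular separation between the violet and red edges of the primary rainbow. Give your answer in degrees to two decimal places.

1.58°

At 406 nm (n = 1.342): cos²i = 0.26699 → i = 58.888°, r = 39.641°, D_min = 139.213°, rainbow angle = 40.787°.
At 632 nm (n = 1.331): cos²i = 0.25719 → i = 59.527°, r = 40.356°, D_min = 137.630°, rainbow angle = 42.370°.
Angular width = |40.787° − 42.370°| = 1.583°.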